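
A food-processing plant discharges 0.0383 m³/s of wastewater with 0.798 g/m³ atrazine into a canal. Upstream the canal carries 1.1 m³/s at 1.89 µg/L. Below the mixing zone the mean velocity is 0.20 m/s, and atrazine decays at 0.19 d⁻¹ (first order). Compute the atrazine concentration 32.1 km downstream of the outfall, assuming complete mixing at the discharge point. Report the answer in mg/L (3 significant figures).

1.89 µg/L = 0.00189 mg/L.
After complete mixing, C₀ = (0.0383·0.798 + 1.1·0.00189) / 1.138 = 0.02868 mg/L.
Travel time t = 3.21e+04 m / 0.20 m/s = 1.605e+05 s = 1.858 d.
C = 0.02868·exp(−0.19·1.858) = 0.02868·0.7026 = 0.02015 mg/L.

0.0201 mg/L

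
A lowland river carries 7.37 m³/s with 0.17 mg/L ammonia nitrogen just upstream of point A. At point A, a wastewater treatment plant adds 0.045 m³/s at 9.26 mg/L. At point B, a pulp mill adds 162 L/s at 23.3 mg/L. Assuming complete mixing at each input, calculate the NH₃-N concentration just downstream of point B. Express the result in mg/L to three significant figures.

After input A: C = (7.37·0.17 + 0.045·9.26) / 7.415 = 0.2252 mg/L.
162 L/s = 0.162 m³/s.
After input B: C = (7.415·0.2252 + 0.162·23.3) / 7.577 = 0.7185 mg/L.

0.719 mg/L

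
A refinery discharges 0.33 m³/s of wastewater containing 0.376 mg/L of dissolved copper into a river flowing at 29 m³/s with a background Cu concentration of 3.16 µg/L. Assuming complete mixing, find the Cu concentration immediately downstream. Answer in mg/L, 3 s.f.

3.16 µg/L = 0.00316 mg/L.
By mass balance at complete mixing, C = (0.33·0.376 + 29·0.00316) / (0.33 + 29) = 0.2157/29.33 = 0.007355 mg/L.

0.00735 mg/L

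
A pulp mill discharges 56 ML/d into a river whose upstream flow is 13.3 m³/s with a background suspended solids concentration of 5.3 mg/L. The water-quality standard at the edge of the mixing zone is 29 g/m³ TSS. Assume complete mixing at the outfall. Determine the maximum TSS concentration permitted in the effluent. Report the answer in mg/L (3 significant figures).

515 mg/L

56 ML/d = 0.6481 m³/s.
Mass balance: 29·13.95 = 0.6481·Cₑ + 13.3·5.3.
Cₑ = (404.5 − 70.49) / 0.6481 = 515.3 mg/L.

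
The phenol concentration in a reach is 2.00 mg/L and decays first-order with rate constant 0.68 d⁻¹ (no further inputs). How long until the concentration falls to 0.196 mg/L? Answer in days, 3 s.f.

3.42 d

t = ln(C₀/C)/k = ln(2.00/0.196)/0.68 = 2.323/0.68 = 3.416 d.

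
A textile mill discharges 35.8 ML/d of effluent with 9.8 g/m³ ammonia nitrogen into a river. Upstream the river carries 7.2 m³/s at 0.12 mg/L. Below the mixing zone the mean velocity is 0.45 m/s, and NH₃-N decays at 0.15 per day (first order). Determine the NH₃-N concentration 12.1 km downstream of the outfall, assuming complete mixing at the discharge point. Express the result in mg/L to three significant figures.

35.8 ML/d = 0.4144 m³/s.
After complete mixing, C₀ = (0.4144·9.8 + 7.2·0.12) / 7.614 = 0.6468 mg/L.
Travel time t = 1.21e+04 m / 0.45 m/s = 2.689e+04 s = 0.3112 d.
C = 0.6468·exp(−0.15·0.3112) = 0.6468·0.9544 = 0.6173 mg/L.

0.617 mg/L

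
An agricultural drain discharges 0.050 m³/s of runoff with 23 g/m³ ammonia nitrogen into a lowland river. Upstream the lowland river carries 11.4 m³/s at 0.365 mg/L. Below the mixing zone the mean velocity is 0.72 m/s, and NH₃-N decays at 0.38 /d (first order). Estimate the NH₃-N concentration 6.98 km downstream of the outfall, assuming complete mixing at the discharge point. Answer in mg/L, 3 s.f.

After complete mixing, C₀ = (0.05·23 + 11.4·0.365) / 11.45 = 0.4638 mg/L.
Travel time t = 6980 m / 0.72 m/s = 9694 s = 0.1122 d.
C = 0.4638·exp(−0.38·0.1122) = 0.4638·0.9583 = 0.4445 mg/L.

0.444 mg/L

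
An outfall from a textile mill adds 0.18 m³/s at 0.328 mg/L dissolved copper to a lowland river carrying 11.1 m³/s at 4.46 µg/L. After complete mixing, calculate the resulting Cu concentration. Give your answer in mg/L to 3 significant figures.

4.46 µg/L = 0.00446 mg/L.
Conservation of mass across the mixing zone: C = (0.18·0.328 + 11.1·0.00446) / (0.18 + 11.1) = 0.1085/11.28 = 0.009623 mg/L.

0.00962 mg/L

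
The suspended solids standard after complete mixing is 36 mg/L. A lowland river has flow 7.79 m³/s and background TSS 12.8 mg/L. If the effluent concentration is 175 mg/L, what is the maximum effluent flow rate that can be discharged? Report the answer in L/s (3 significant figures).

Mass balance at complete mixing: C_std·(Q_w + Q_r) = Q_w·C_e + Q_r·C_b.
Rearranging, Q_w = Q_r·(C_std − C_b)/(C_e − C_std) = 7.79·(36 − 12.8) / (175 − 36) = 1.3 m³/s.
= 1300 L/s.

1300 L/s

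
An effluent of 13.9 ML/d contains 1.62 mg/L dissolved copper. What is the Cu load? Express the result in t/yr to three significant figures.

8.22 t/yr

13.9 ML/d = 0.1609 m³/s.
Mass flux = Q·C = 0.1609 m³/s × 1.62 g/m³ = 0.2606 g/s.
= 0.2606 g/s × 31.56 = 8.225 t/yr.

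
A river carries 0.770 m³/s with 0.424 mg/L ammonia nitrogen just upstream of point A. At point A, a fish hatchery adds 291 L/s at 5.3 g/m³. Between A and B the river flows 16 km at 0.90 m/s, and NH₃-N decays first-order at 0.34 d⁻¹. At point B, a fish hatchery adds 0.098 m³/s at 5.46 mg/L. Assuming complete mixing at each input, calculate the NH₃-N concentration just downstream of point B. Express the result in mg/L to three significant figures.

1.97 mg/L

291 L/s = 0.291 m³/s.
After input A: C = (0.77·0.424 + 0.291·5.3) / 1.061 = 1.761 mg/L.
Over the 16 km reach to input B (t = 1.778e+04 s = 0.2058 d), decay gives C = 1.761·exp(−0.34·0.2058) = 1.642 mg/L.
After input B: C = (1.061·1.642 + 0.098·5.46) / 1.159 = 1.965 mg/L.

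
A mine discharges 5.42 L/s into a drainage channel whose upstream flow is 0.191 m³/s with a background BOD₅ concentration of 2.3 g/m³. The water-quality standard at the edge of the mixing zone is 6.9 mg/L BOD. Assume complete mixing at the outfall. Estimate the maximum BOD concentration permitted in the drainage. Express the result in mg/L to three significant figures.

5.42 L/s = 0.00542 m³/s.
Mass balance: 6.9·0.1964 = 0.00542·Cₑ + 0.191·2.3.
Cₑ = (1.355 − 0.4393) / 0.00542 = 169 mg/L.

169 mg/L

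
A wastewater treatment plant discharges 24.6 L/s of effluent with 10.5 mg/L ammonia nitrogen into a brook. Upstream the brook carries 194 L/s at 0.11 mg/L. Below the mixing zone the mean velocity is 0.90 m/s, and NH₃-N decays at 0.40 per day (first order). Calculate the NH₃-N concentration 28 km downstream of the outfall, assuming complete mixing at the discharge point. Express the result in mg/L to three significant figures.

1.11 mg/L

24.6 L/s = 0.0246 m³/s.
194 L/s = 0.194 m³/s.
After complete mixing, C₀ = (0.0246·10.5 + 0.194·0.11) / 0.2186 = 1.279 mg/L.
Travel time t = 2.8e+04 m / 0.90 m/s = 3.111e+04 s = 0.3601 d.
C = 1.279·exp(−0.40·0.3601) = 1.279·0.8659 = 1.108 mg/L.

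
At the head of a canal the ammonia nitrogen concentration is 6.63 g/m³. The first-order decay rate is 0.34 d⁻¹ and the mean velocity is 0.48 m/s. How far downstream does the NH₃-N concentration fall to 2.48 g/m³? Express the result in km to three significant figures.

From C = C₀·e^(−kt), t = ln(C₀/C)/k = ln(6.63/2.48)/0.34 = 0.9833/0.34 = 2.892 d.
Distance = v·t = 0.48 m/s × 2.499e+05 s = 1.199e+05 m = 119.9 km.

120 km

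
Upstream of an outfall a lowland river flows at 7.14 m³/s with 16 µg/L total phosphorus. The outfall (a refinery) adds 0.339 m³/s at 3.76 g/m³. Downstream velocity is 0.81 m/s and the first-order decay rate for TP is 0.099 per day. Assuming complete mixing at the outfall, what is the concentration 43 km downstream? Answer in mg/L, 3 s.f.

0.175 mg/L

16 µg/L = 0.016 mg/L.
After complete mixing, C₀ = (0.339·3.76 + 7.14·0.016) / 7.479 = 0.1857 mg/L.
Travel time t = 4.3e+04 m / 0.81 m/s = 5.309e+04 s = 0.6144 d.
C = 0.1857·exp(−0.099·0.6144) = 0.1857·0.941 = 0.1747 mg/L.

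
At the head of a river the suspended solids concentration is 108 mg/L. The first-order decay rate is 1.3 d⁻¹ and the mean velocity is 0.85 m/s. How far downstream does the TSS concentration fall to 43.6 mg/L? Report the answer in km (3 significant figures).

51.2 km

From C = C₀·e^(−kt), t = ln(C₀/C)/k = ln(108/43.6)/1.3 = 0.9071/1.3 = 0.6977 d.
Distance = v·t = 0.85 m/s × 6.029e+04 s = 5.124e+04 m = 51.24 km.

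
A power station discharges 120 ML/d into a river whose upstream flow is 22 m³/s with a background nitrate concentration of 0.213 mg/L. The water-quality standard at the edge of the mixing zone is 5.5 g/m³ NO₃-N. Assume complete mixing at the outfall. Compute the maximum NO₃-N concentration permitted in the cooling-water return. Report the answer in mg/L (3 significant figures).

120 ML/d = 1.389 m³/s.
Mass balance: 5.5·23.39 = 1.389·Cₑ + 22·0.213.
Cₑ = (128.6 − 4.686) / 1.389 = 89.25 mg/L.

89.2 mg/L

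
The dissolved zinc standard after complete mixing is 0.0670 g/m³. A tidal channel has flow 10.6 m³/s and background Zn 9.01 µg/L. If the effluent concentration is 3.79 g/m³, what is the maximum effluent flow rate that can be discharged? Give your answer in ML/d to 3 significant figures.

14.3 ML/d

9.01 µg/L = 0.00901 mg/L.
Mass balance at complete mixing: C_std·(Q_w + Q_r) = Q_w·C_e + Q_r·C_b.
Rearranging, Q_w = Q_r·(C_std − C_b)/(C_e − C_std) = 10.6·(0.067 − 0.00901) / (3.79 − 0.067) = 0.1651 m³/s.
= 14.27 ML/d.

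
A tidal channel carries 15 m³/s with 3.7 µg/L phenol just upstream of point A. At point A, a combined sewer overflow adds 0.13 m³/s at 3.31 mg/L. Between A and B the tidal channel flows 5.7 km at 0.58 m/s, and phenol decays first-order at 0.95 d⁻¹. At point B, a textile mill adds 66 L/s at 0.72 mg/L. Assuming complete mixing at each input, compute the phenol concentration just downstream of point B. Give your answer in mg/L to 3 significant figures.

0.0318 mg/L

3.7 µg/L = 0.0037 mg/L.
After input A: C = (15·0.0037 + 0.13·3.31) / 15.13 = 0.03211 mg/L.
Over the 5.7 km reach to input B (t = 9828 s = 0.1137 d), decay gives C = 0.03211·exp(−0.95·0.1137) = 0.02882 mg/L.
66 L/s = 0.066 m³/s.
After input B: C = (15.13·0.02882 + 0.066·0.72) / 15.2 = 0.03182 mg/L.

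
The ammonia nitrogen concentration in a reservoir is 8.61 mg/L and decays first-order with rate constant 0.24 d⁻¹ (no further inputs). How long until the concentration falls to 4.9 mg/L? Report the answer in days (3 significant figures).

2.35 d

t = ln(C₀/C)/k = ln(8.61/4.9)/0.24 = 0.5637/0.24 = 2.349 d.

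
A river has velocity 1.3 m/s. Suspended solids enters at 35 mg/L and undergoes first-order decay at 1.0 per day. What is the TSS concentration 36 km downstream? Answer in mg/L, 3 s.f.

Travel time t = 36 km / 1.3 m/s = 3.6e+04/1.3 = 2.769e+04 s = 0.3205 d.
First-order decay: C = 35·exp(−1.0·0.3205) = 35·0.7258 = 25.4 mg/L.

25.4 mg/L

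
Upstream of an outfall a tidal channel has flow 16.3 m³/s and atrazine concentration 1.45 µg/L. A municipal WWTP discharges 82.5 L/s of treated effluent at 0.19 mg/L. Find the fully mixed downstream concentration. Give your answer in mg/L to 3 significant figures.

0.00240 mg/L

82.5 L/s = 0.0825 m³/s.
1.45 µg/L = 0.00145 mg/L.
By mass balance at complete mixing, C = (0.0825·0.19 + 16.3·0.00145) / (0.0825 + 16.3) = 0.03931/16.38 = 0.0024 mg/L.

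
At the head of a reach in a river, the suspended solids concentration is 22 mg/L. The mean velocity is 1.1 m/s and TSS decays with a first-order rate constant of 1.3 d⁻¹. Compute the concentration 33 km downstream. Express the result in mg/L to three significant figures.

14.0 mg/L

Travel time t = 33 km / 1.1 m/s = 3.3e+04/1.1 = 3e+04 s = 0.3472 d.
First-order decay: C = 22·exp(−1.3·0.3472) = 22·0.6367 = 14.01 mg/L.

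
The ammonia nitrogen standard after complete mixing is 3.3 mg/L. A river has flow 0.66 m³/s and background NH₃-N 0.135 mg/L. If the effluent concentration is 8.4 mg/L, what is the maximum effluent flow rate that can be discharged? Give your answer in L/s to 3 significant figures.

Mass balance at complete mixing: C_std·(Q_w + Q_r) = Q_w·C_e + Q_r·C_b.
Rearranging, Q_w = Q_r·(C_std − C_b)/(C_e − C_std) = 0.66·(3.3 − 0.135) / (8.4 − 3.3) = 0.4096 m³/s.
= 409.6 L/s.

410 L/s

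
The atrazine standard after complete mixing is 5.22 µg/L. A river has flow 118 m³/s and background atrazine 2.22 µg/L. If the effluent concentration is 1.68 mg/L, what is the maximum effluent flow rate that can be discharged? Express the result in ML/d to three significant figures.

2.22 µg/L = 0.00222 mg/L.
5.22 µg/L = 0.00522 mg/L.
Mass balance at complete mixing: C_std·(Q_w + Q_r) = Q_w·C_e + Q_r·C_b.
Rearranging, Q_w = Q_r·(C_std − C_b)/(C_e − C_std) = 118·(0.00522 − 0.00222) / (1.68 − 0.00522) = 0.2114 m³/s.
= 18.26 ML/d.

18.3 ML/d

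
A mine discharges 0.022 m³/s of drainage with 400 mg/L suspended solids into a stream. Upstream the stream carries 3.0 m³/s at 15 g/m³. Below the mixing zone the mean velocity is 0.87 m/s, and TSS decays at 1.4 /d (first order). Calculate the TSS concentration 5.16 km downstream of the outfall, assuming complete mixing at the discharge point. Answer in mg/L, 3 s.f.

After complete mixing, C₀ = (0.022·400 + 3·15) / 3.022 = 17.8 mg/L.
Travel time t = 5160 m / 0.87 m/s = 5931 s = 0.06865 d.
C = 17.8·exp(−1.4·0.06865) = 17.8·0.9084 = 16.17 mg/L.

16.2 mg/L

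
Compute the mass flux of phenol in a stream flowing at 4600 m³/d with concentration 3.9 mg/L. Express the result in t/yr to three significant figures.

4600 m³/d = 0.05324 m³/s.
Mass flux = Q·C = 0.05324 m³/s × 3.9 g/m³ = 0.2076 g/s.
= 0.2076 g/s × 31.56 = 6.553 t/yr.

6.55 t/yr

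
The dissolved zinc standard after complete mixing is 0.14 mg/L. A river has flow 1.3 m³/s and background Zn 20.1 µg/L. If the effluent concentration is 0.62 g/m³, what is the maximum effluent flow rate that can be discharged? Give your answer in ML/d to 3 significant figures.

20.1 µg/L = 0.0201 mg/L.
Mass balance at complete mixing: C_std·(Q_w + Q_r) = Q_w·C_e + Q_r·C_b.
Rearranging, Q_w = Q_r·(C_std − C_b)/(C_e − C_std) = 1.3·(0.14 − 0.0201) / (0.62 − 0.14) = 0.3247 m³/s.
= 28.06 ML/d.

28.1 ML/d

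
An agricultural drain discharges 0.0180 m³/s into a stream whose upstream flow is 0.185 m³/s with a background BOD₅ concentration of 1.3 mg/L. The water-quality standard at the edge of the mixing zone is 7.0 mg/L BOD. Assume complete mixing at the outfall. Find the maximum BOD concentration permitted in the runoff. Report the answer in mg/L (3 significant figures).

65.6 mg/L

Mass balance: 7·0.203 = 0.018·Cₑ + 0.185·1.3.
Cₑ = (1.421 − 0.2405) / 0.018 = 65.58 mg/L.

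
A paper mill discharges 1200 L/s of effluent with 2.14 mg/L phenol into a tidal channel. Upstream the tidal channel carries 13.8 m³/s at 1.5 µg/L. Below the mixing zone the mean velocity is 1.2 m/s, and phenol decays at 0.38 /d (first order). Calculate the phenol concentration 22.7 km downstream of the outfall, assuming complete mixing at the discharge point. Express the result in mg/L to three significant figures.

0.159 mg/L

1200 L/s = 1.2 m³/s.
1.5 µg/L = 0.0015 mg/L.
After complete mixing, C₀ = (1.2·2.14 + 13.8·0.0015) / 15 = 0.1726 mg/L.
Travel time t = 2.27e+04 m / 1.2 m/s = 1.892e+04 s = 0.2189 d.
C = 0.1726·exp(−0.38·0.2189) = 0.1726·0.9202 = 0.1588 mg/L.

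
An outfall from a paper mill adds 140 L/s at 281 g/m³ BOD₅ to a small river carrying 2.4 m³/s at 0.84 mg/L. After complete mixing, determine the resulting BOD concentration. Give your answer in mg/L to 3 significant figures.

16.3 mg/L

140 L/s = 0.14 m³/s.
Flow-weighted mixing gives C = (0.14·281 + 2.4·0.84) / (0.14 + 2.4) = 41.36/2.54 = 16.28 mg/L.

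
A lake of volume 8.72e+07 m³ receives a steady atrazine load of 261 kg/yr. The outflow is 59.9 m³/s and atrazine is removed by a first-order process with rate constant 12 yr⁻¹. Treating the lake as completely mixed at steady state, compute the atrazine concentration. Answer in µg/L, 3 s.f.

Outflow Q = 59.9 m³/s × 3.156e+07 s/yr = 1.89e+09 m³/yr.
Steady-state CSTR mass balance: W = Q·C + k·V·C, so C = W/(Q + kV).
Q + kV = 1.89e+09 + 12·8.72e+07 = 2.937e+09 m³/yr.
C = 261/2.937e+09 = 8.888e-08 kg/m³ = 8.888e-05 mg/L = 0.08888 µg/L.

0.0889 µg/L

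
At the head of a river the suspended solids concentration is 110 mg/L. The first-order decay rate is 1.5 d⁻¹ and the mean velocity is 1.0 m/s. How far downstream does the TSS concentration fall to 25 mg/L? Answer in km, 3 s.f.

From C = C₀·e^(−kt), t = ln(C₀/C)/k = ln(110/25)/1.5 = 1.482/1.5 = 0.9877 d.
Distance = v·t = 1.0 m/s × 8.534e+04 s = 8.534e+04 m = 85.34 km.

85.3 km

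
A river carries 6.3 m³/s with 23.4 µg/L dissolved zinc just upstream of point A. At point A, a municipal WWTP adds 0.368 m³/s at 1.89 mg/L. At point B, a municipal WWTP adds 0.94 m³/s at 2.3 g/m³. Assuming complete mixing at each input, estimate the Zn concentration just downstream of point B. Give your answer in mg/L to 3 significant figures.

0.395 mg/L

23.4 µg/L = 0.0234 mg/L.
After input A: C = (6.3·0.0234 + 0.368·1.89) / 6.668 = 0.1264 mg/L.
After input B: C = (6.668·0.1264 + 0.94·2.3) / 7.608 = 0.395 mg/L.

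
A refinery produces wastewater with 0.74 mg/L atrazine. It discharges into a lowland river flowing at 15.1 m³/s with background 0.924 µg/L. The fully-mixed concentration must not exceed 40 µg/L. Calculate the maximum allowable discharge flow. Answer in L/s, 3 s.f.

0.924 µg/L = 0.000924 mg/L.
40 µg/L = 0.04 mg/L.
Mass balance at complete mixing: C_std·(Q_w + Q_r) = Q_w·C_e + Q_r·C_b.
Rearranging, Q_w = Q_r·(C_std − C_b)/(C_e − C_std) = 15.1·(0.04 − 0.000924) / (0.74 − 0.04) = 0.8429 m³/s.
= 842.9 L/s.

843 L/s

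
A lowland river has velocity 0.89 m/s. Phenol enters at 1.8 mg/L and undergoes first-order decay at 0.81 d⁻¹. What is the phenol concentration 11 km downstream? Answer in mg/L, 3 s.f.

Travel time t = 11 km / 0.89 m/s = 1.1e+04/0.89 = 1.236e+04 s = 0.1431 d.
First-order decay: C = 1.8·exp(−0.81·0.1431) = 1.8·0.8906 = 1.603 mg/L.

1.60 mg/L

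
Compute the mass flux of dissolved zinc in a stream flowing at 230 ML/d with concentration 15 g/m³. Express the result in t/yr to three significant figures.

1260 t/yr

230 ML/d = 2.662 m³/s.
Mass flux = Q·C = 2.662 m³/s × 15 g/m³ = 39.93 g/s.
= 39.93 g/s × 31.56 = 1260 t/yr.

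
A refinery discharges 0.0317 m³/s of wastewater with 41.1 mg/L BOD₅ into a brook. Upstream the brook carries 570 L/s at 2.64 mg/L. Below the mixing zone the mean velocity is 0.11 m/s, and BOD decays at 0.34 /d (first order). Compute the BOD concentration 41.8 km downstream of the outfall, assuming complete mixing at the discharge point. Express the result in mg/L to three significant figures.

570 L/s = 0.57 m³/s.
After complete mixing, C₀ = (0.0317·41.1 + 0.57·2.64) / 0.6017 = 4.666 mg/L.
Travel time t = 4.18e+04 m / 0.11 m/s = 3.8e+05 s = 4.398 d.
C = 4.666·exp(−0.34·4.398) = 4.666·0.2242 = 1.046 mg/L.

1.05 mg/L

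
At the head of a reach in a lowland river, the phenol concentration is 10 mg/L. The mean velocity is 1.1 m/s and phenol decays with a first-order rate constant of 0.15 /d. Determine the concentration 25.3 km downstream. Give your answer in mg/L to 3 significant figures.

Travel time t = 25.3 km / 1.1 m/s = 2.53e+04/1.1 = 2.3e+04 s = 0.2662 d.
First-order decay: C = 10·exp(−0.15·0.2662) = 10·0.9609 = 9.609 mg/L.

9.61 mg/L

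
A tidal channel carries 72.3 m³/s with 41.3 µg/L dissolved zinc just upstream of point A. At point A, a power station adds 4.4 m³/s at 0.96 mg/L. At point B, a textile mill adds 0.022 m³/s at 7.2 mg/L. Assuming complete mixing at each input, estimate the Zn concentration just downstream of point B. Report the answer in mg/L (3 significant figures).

41.3 µg/L = 0.0413 mg/L.
After input A: C = (72.3·0.0413 + 4.4·0.96) / 76.7 = 0.094 mg/L.
After input B: C = (76.7·0.094 + 0.022·7.2) / 76.72 = 0.09604 mg/L.

0.0960 mg/L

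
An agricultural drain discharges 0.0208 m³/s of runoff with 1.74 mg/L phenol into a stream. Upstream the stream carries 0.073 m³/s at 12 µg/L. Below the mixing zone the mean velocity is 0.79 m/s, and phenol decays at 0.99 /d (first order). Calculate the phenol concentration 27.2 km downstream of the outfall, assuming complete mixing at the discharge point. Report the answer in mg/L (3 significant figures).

0.266 mg/L

12 µg/L = 0.012 mg/L.
After complete mixing, C₀ = (0.0208·1.74 + 0.073·0.012) / 0.0938 = 0.3952 mg/L.
Travel time t = 2.72e+04 m / 0.79 m/s = 3.443e+04 s = 0.3985 d.
C = 0.3952·exp(−0.99·0.3985) = 0.3952·0.674 = 0.2664 mg/L.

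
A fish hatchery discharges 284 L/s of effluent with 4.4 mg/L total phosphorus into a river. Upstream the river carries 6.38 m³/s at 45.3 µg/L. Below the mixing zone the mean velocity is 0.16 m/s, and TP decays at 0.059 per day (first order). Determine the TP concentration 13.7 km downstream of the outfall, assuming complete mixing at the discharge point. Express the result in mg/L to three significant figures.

284 L/s = 0.284 m³/s.
45.3 µg/L = 0.0453 mg/L.
After complete mixing, C₀ = (0.284·4.4 + 6.38·0.0453) / 6.664 = 0.2309 mg/L.
Travel time t = 1.37e+04 m / 0.16 m/s = 8.562e+04 s = 0.991 d.
C = 0.2309·exp(−0.059·0.991) = 0.2309·0.9432 = 0.2178 mg/L.

0.218 mg/L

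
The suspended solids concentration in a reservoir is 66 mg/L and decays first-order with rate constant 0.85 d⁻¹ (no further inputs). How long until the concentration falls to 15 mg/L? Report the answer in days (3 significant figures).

t = ln(C₀/C)/k = ln(66/15)/0.85 = 1.482/0.85 = 1.743 d.

1.74 d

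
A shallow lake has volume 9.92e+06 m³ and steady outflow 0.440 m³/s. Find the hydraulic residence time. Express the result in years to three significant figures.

0.714 yr

Q = 0.440 m³/s × 3.156e+07 s/yr = 1.389e+07 m³/yr.
Hydraulic residence time τ = V/Q = 9.92e+06/1.389e+07 = 0.7144 yr.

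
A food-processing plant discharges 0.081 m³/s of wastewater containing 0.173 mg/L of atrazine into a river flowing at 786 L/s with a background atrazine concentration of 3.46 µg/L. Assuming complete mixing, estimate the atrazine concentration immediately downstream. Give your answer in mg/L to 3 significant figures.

0.0193 mg/L

786 L/s = 0.786 m³/s.
3.46 µg/L = 0.00346 mg/L.
By mass balance at complete mixing, C = (0.081·0.173 + 0.786·0.00346) / (0.081 + 0.786) = 0.01673/0.867 = 0.0193 mg/L.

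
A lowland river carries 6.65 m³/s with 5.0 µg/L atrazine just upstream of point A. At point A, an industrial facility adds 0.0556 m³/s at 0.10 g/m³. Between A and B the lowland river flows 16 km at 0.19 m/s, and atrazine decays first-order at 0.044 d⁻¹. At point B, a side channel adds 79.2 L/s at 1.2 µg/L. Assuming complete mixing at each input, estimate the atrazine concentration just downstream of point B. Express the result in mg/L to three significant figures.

0.00549 mg/L

5.0 µg/L = 0.005 mg/L.
After input A: C = (6.65·0.005 + 0.0556·0.1) / 6.706 = 0.005788 mg/L.
Over the 16 km reach to input B (t = 8.421e+04 s = 0.9747 d), decay gives C = 0.005788·exp(−0.044·0.9747) = 0.005545 mg/L.
79.2 L/s = 0.0792 m³/s.
1.2 µg/L = 0.0012 mg/L.
After input B: C = (6.706·0.005545 + 0.0792·0.0012) / 6.785 = 0.005494 mg/L.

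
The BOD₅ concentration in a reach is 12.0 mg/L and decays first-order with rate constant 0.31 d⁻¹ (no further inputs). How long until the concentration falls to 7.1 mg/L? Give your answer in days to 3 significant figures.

1.69 d

t = ln(C₀/C)/k = ln(12.0/7.1)/0.31 = 0.5248/0.31 = 1.693 d.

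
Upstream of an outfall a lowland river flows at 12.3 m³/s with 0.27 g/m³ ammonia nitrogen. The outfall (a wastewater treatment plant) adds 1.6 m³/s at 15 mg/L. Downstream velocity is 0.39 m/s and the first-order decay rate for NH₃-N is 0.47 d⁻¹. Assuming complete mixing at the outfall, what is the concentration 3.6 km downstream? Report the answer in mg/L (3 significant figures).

1.87 mg/L

After complete mixing, C₀ = (1.6·15 + 12.3·0.27) / 13.9 = 1.966 mg/L.
Travel time t = 3600 m / 0.39 m/s = 9231 s = 0.1068 d.
C = 1.966·exp(−0.47·0.1068) = 1.966·0.951 = 1.869 mg/L.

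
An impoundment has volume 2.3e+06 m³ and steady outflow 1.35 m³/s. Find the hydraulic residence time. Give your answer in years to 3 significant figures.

0.0540 yr

Q = 1.35 m³/s × 3.156e+07 s/yr = 4.26e+07 m³/yr.
Hydraulic residence time τ = V/Q = 2.3e+06/4.26e+07 = 0.05399 yr.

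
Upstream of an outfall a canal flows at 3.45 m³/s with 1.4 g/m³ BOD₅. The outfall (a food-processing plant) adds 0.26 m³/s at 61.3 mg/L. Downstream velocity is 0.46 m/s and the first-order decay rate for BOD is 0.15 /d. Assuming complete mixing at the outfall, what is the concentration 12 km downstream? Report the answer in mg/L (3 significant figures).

5.35 mg/L

After complete mixing, C₀ = (0.26·61.3 + 3.45·1.4) / 3.71 = 5.598 mg/L.
Travel time t = 1.2e+04 m / 0.46 m/s = 2.609e+04 s = 0.3019 d.
C = 5.598·exp(−0.15·0.3019) = 5.598·0.9557 = 5.35 mg/L.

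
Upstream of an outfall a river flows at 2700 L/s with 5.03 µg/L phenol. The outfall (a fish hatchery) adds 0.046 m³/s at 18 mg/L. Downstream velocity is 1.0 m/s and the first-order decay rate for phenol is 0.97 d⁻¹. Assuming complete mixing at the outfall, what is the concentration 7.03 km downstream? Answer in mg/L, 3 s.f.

0.283 mg/L

2700 L/s = 2.7 m³/s.
5.03 µg/L = 0.00503 mg/L.
After complete mixing, C₀ = (0.046·18 + 2.7·0.00503) / 2.746 = 0.3065 mg/L.
Travel time t = 7030 m / 1.0 m/s = 7030 s = 0.08137 d.
C = 0.3065·exp(−0.97·0.08137) = 0.3065·0.9241 = 0.2832 mg/L.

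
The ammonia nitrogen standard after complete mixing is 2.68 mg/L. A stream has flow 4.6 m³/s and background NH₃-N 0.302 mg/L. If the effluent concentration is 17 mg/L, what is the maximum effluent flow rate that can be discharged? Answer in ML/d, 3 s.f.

Mass balance at complete mixing: C_std·(Q_w + Q_r) = Q_w·C_e + Q_r·C_b.
Rearranging, Q_w = Q_r·(C_std − C_b)/(C_e − C_std) = 4.6·(2.68 − 0.302) / (17 − 2.68) = 0.7639 m³/s.
= 66 ML/d.

66.0 ML/d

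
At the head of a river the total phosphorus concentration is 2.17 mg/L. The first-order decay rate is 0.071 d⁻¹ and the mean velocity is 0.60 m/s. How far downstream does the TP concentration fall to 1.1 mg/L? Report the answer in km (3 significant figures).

496 km

From C = C₀·e^(−kt), t = ln(C₀/C)/k = ln(2.17/1.1)/0.071 = 0.6794/0.071 = 9.569 d.
Distance = v·t = 0.60 m/s × 8.268e+05 s = 4.961e+05 m = 496.1 km.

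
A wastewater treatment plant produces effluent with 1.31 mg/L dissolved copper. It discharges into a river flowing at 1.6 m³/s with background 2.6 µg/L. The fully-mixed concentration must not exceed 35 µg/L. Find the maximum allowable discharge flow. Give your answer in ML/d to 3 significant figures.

2.6 µg/L = 0.0026 mg/L.
35 µg/L = 0.035 mg/L.
Mass balance at complete mixing: C_std·(Q_w + Q_r) = Q_w·C_e + Q_r·C_b.
Rearranging, Q_w = Q_r·(C_std − C_b)/(C_e − C_std) = 1.6·(0.035 − 0.0026) / (1.31 − 0.035) = 0.04066 m³/s.
= 3.513 ML/d.

3.51 ML/d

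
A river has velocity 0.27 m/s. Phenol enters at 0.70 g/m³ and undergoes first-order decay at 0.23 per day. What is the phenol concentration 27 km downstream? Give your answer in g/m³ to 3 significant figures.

Travel time t = 27 km / 0.27 m/s = 2.7e+04/0.27 = 1e+05 s = 1.157 d.
First-order decay: C = 0.70·exp(−0.23·1.157) = 0.70·0.7663 = 0.5364 g/m³.

0.536 g/m³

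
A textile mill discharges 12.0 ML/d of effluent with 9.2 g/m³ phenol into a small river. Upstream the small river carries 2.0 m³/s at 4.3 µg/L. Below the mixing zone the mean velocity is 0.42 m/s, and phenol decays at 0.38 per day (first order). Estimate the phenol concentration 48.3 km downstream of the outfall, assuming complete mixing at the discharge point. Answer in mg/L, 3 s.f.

12.0 ML/d = 0.1389 m³/s.
4.3 µg/L = 0.0043 mg/L.
After complete mixing, C₀ = (0.1389·9.2 + 2·0.0043) / 2.139 = 0.6014 mg/L.
Travel time t = 4.83e+04 m / 0.42 m/s = 1.15e+05 s = 1.331 d.
C = 0.6014·exp(−0.38·1.331) = 0.6014·0.603 = 0.3627 mg/L.

0.363 mg/L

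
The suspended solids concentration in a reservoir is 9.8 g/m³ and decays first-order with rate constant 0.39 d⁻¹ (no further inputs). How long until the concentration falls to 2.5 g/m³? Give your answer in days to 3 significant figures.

3.50 d

t = ln(C₀/C)/k = ln(9.8/2.5)/0.39 = 1.366/0.39 = 3.503 d.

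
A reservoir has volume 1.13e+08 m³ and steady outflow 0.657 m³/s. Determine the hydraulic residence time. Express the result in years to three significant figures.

5.45 yr

Q = 0.657 m³/s × 3.156e+07 s/yr = 2.073e+07 m³/yr.
Hydraulic residence time τ = V/Q = 1.13e+08/2.073e+07 = 5.45 yr.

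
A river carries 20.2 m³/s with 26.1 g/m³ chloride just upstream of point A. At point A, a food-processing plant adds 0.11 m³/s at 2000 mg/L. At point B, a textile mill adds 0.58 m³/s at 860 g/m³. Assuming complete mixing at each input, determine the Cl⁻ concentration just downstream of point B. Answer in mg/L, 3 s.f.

59.6 mg/L

After input A: C = (20.2·26.1 + 0.11·2000) / 20.31 = 36.79 mg/L.
After input B: C = (20.31·36.79 + 0.58·860) / 20.89 = 59.65 mg/L.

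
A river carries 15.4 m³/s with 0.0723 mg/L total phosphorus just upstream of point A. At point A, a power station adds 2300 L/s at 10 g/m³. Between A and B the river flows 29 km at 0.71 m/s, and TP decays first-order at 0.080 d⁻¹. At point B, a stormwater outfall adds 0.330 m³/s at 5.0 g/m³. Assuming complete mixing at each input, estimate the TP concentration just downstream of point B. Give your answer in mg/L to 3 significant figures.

2300 L/s = 2.3 m³/s.
After input A: C = (15.4·0.0723 + 2.3·10) / 17.7 = 1.362 mg/L.
Over the 29 km reach to input B (t = 4.085e+04 s = 0.4727 d), decay gives C = 1.362·exp(−0.080·0.4727) = 1.312 mg/L.
After input B: C = (17.7·1.312 + 0.33·5) / 18.03 = 1.379 mg/L.

1.38 mg/L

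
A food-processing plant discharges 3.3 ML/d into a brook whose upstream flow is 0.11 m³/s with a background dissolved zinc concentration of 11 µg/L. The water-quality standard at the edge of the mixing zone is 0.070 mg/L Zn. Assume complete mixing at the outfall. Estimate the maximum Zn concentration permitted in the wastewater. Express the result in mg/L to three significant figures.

3.3 ML/d = 0.03819 m³/s.
11 µg/L = 0.011 mg/L.
Mass balance: 0.07·0.1482 = 0.03819·Cₑ + 0.11·0.011.
Cₑ = (0.01037 − 0.00121) / 0.03819 = 0.2399 mg/L.

0.240 mg/L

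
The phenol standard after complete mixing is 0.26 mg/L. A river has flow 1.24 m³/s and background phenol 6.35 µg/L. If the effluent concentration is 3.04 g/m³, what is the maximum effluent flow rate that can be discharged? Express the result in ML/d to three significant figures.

6.35 µg/L = 0.00635 mg/L.
Mass balance at complete mixing: C_std·(Q_w + Q_r) = Q_w·C_e + Q_r·C_b.
Rearranging, Q_w = Q_r·(C_std − C_b)/(C_e − C_std) = 1.24·(0.26 − 0.00635) / (3.04 − 0.26) = 0.1131 m³/s.
= 9.775 ML/d.

9.78 ML/d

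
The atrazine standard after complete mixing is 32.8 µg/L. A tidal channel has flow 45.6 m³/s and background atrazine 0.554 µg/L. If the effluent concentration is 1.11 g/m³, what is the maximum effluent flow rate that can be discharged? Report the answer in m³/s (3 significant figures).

1.37 m³/s

0.554 µg/L = 0.000554 mg/L.
32.8 µg/L = 0.0328 mg/L.
Mass balance at complete mixing: C_std·(Q_w + Q_r) = Q_w·C_e + Q_r·C_b.
Rearranging, Q_w = Q_r·(C_std − C_b)/(C_e − C_std) = 45.6·(0.0328 − 0.000554) / (1.11 − 0.0328) = 1.365 m³/s.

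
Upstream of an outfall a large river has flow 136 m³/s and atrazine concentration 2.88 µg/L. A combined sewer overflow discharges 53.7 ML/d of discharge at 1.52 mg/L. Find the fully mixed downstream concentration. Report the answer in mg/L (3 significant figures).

0.00978 mg/L

53.7 ML/d = 0.6215 m³/s.
2.88 µg/L = 0.00288 mg/L.
By mass balance at complete mixing, C = (0.6215·1.52 + 136·0.00288) / (0.6215 + 136) = 1.336/136.6 = 0.009782 mg/L.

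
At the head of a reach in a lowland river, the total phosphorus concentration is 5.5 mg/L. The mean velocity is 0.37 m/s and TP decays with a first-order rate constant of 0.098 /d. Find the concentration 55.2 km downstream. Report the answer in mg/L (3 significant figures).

4.64 mg/L

Travel time t = 55.2 km / 0.37 m/s = 5.52e+04/0.37 = 1.492e+05 s = 1.727 d.
First-order decay: C = 5.5·exp(−0.098·1.727) = 5.5·0.8443 = 4.644 mg/L.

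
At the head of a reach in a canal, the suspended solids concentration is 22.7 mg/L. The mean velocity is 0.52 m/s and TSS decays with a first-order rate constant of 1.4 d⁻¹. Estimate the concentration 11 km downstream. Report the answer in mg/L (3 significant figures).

16.1 mg/L

Travel time t = 11 km / 0.52 m/s = 1.1e+04/0.52 = 2.115e+04 s = 0.2448 d.
First-order decay: C = 22.7·exp(−1.4·0.2448) = 22.7·0.7098 = 16.11 mg/L.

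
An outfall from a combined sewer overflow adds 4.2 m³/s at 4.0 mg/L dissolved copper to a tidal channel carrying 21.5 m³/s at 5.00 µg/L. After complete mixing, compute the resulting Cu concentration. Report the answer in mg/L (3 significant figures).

0.658 mg/L

5.00 µg/L = 0.005 mg/L.
By mass balance at complete mixing, C = (4.2·4 + 21.5·0.005) / (4.2 + 21.5) = 16.91/25.7 = 0.6579 mg/L.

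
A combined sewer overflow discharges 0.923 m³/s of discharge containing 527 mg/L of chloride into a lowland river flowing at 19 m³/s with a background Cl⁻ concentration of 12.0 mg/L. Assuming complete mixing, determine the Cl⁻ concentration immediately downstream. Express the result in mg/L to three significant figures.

35.9 mg/L

Flow-weighted mixing gives C = (0.923·527 + 19·12) / (0.923 + 19) = 714.4/19.92 = 35.86 mg/L.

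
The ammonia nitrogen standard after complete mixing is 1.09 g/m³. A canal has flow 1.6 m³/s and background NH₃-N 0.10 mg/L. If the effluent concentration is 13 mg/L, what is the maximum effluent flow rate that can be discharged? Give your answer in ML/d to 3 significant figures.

Mass balance at complete mixing: C_std·(Q_w + Q_r) = Q_w·C_e + Q_r·C_b.
Rearranging, Q_w = Q_r·(C_std − C_b)/(C_e − C_std) = 1.6·(1.09 − 0.1) / (13 − 1.09) = 0.133 m³/s.
= 11.49 ML/d.

11.5 ML/d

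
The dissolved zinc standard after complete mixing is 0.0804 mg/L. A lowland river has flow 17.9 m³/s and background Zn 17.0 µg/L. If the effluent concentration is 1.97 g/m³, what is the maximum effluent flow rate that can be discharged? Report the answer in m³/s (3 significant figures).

17.0 µg/L = 0.017 mg/L.
Mass balance at complete mixing: C_std·(Q_w + Q_r) = Q_w·C_e + Q_r·C_b.
Rearranging, Q_w = Q_r·(C_std − C_b)/(C_e − C_std) = 17.9·(0.0804 − 0.017) / (1.97 − 0.0804) = 0.6006 m³/s.

0.601 m³/s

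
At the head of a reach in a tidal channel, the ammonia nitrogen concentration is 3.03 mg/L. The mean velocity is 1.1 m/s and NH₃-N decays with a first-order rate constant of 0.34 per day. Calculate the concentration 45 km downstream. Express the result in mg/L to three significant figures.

2.58 mg/L

Travel time t = 45 km / 1.1 m/s = 4.5e+04/1.1 = 4.091e+04 s = 0.4735 d.
First-order decay: C = 3.03·exp(−0.34·0.4735) = 3.03·0.8513 = 2.579 mg/L.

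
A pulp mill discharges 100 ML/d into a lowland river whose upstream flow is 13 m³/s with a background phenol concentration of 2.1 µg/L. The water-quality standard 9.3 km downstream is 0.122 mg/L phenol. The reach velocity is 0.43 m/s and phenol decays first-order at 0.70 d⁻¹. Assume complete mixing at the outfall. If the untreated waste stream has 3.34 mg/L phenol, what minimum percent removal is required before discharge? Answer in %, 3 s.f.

100 ML/d = 1.157 m³/s.
2.1 µg/L = 0.0021 mg/L.
Travel time to the compliance point: t = 9300/0.43 = 2.163e+04 s = 0.2503 d; decay factor exp(−0.70·0.2503) = 0.8393.
So the concentration just after mixing may be at most 0.122/0.8393 = 0.1454 mg/L.
Mass balance: 0.1454·14.16 = 1.157·Cₑ + 13·0.0021.
Cₑ = (2.058 − 0.0273) / 1.157 = 1.755 mg/L.
Required removal = 1 − 1.755/3.34 = 47.47 %.

47.5 %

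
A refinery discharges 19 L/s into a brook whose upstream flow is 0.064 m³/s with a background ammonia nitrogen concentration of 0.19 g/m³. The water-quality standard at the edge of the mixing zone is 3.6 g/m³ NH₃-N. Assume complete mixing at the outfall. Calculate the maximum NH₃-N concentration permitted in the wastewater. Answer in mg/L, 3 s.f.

15.1 mg/L

19 L/s = 0.019 m³/s.
Mass balance: 3.6·0.083 = 0.019·Cₑ + 0.064·0.19.
Cₑ = (0.2988 − 0.01216) / 0.019 = 15.09 mg/L.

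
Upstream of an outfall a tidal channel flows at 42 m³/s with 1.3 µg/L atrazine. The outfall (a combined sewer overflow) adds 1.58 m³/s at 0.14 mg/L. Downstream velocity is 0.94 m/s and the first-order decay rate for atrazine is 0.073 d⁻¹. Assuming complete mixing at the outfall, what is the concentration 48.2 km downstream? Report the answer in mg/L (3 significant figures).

0.00606 mg/L

1.3 µg/L = 0.0013 mg/L.
After complete mixing, C₀ = (1.58·0.14 + 42·0.0013) / 43.58 = 0.006329 mg/L.
Travel time t = 4.82e+04 m / 0.94 m/s = 5.128e+04 s = 0.5935 d.
C = 0.006329·exp(−0.073·0.5935) = 0.006329·0.9576 = 0.00606 mg/L.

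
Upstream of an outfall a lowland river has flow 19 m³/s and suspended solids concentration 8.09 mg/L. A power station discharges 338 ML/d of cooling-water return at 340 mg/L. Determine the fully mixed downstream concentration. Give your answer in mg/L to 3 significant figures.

64.8 mg/L

338 ML/d = 3.912 m³/s.
Flow-weighted mixing gives C = (3.912·340 + 19·8.09) / (3.912 + 19) = 1484/22.91 = 64.76 mg/L.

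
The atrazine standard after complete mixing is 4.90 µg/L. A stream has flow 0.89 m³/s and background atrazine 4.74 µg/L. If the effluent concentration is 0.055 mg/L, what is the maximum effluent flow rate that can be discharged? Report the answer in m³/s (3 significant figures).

4.74 µg/L = 0.00474 mg/L.
4.90 µg/L = 0.0049 mg/L.
Mass balance at complete mixing: C_std·(Q_w + Q_r) = Q_w·C_e + Q_r·C_b.
Rearranging, Q_w = Q_r·(C_std − C_b)/(C_e − C_std) = 0.89·(0.0049 − 0.00474) / (0.055 − 0.0049) = 0.002842 m³/s.

0.00284 m³/s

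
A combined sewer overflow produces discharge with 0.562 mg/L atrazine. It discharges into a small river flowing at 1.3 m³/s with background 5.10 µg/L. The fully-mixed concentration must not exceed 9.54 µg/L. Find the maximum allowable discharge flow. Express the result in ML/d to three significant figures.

5.10 µg/L = 0.0051 mg/L.
9.54 µg/L = 0.00954 mg/L.
Mass balance at complete mixing: C_std·(Q_w + Q_r) = Q_w·C_e + Q_r·C_b.
Rearranging, Q_w = Q_r·(C_std − C_b)/(C_e − C_std) = 1.3·(0.00954 − 0.0051) / (0.562 − 0.00954) = 0.01045 m³/s.
= 0.9027 ML/d.

0.903 ML/d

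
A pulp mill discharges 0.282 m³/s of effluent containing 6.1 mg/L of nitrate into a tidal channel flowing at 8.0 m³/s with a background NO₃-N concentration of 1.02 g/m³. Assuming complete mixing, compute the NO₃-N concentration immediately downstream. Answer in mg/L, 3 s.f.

1.19 mg/L

By mass balance at complete mixing, C = (0.282·6.1 + 8·1.02) / (0.282 + 8) = 9.88/8.282 = 1.193 mg/L.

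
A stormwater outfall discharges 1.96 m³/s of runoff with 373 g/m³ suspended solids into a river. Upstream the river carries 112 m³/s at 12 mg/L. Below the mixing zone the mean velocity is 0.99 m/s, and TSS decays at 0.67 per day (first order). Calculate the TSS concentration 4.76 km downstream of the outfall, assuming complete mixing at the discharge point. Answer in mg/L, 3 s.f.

17.5 mg/L

After complete mixing, C₀ = (1.96·373 + 112·12) / 114 = 18.21 mg/L.
Travel time t = 4760 m / 0.99 m/s = 4808 s = 0.05565 d.
C = 18.21·exp(−0.67·0.05565) = 18.21·0.9634 = 17.54 mg/L.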